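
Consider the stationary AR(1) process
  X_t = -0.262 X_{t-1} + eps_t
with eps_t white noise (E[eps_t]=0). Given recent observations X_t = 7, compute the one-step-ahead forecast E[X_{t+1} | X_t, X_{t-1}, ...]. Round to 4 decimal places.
E[X_{t+1} \mid \mathcal F_t] = -1.8340

For an AR(p) model X_t = c + sum_i phi_i X_{t-i} + eps_t, the
one-step-ahead conditional mean is
  E[X_{t+1} | X_t, ...] = c + sum_i phi_i X_{t+1-i}.
Substitute known values:
  E[X_{t+1} | ...] = (-0.262) * (7)
                   = -1.8340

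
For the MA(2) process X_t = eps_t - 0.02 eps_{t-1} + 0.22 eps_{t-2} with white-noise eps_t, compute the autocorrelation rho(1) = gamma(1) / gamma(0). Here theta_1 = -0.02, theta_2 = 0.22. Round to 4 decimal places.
\rho(1) = -0.0233

For an MA(q) process with theta_0 = 1, the autocovariance is
  gamma(k) = sigma^2 * sum_{i=0..q-k} theta_i * theta_{i+k},
and rho(k) = gamma(k) / gamma(0). Sigma^2 cancels.
  numerator   = (1)*(-0.02) + (-0.02)*(0.22) = -0.0244.
  denominator = (1)^2 + (-0.02)^2 + (0.22)^2 = 1.0488.
  rho(1) = -0.0244 / 1.0488 = -0.0233.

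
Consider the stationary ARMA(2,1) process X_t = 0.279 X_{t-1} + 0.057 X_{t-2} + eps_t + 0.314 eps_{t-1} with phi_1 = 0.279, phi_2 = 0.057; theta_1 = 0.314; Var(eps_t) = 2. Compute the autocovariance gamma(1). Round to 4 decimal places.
\gamma(1) = 1.5016

Multiply the model equation by X_{t-k} and take expectations. With theta_0 = psi_0 = 1 and psi_j the MA(infinity) weights, this gives
  gamma(k) - sum_i phi_i gamma(k-i) = c_k,
  c_k = sigma^2 * sum_{j=k..q} theta_j psi_{j-k}   (c_k = 0 for k > q),
using gamma(-m) = gamma(m).
psi-weights needed (psi_j = theta_j + sum_i phi_i psi_{j-i}):
  psi_1 = theta_1 + phi_1 = 0.314 + (0.279) = 0.593
Right-hand sides:
  c_0 = sigma^2 (1 + theta_1 psi_1) = 2 * (1 + (0.314)(0.593)) = 2 * 1.186202 = 2.372404
  c_1 = sigma^2 theta_1 = 2 * (0.314) = 0.628
  c_2 = 0
Equations for k = 0, 1, 2 (AR order 2, c_2 = 0):
  (E0) gamma(0) = phi_1 gamma(1) + phi_2 gamma(2) + c_0
  (E1) gamma(1) = phi_1 gamma(0) + phi_2 gamma(1) + c_1
  (E2) gamma(2) = phi_1 gamma(1) + phi_2 gamma(0)
From (E1): gamma(1) = A gamma(0) + B with
  A = phi_1 / (1 - phi_2) = 0.279 / 0.943 = 0.295864,   B = c_1 / (1 - phi_2) = 0.628 / 0.943 = 0.66596.
Insert (E2) into (E0): gamma(0) (1 - phi_2^2) = phi_1 (1 + phi_2) gamma(1) + c_0.
  phi_1 (1 + phi_2) = (0.279)(1.057) = 0.294903,   1 - phi_2^2 = 0.996751.
Replace gamma(1) by A gamma(0) + B and collect gamma(0):
  gamma(0) [0.996751 - (0.294903)(0.295864)] = (0.294903)(0.66596) + 2.372404
  gamma(0) * 0.9095 = 2.568798
  gamma(0) = 2.568798 / 0.9095 = 2.824407.
  gamma(1) = A gamma(0) + B = (0.295864)(2.824407) + (0.66596) = 1.501601.
Therefore gamma(1) = 1.5016 (to 4 decimal places).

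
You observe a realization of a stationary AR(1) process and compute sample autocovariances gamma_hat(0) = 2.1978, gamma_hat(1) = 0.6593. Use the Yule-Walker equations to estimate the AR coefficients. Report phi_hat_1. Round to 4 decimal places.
\hat\phi_{1} = 0.3000

The Yule-Walker equations for an AR(p) process read, in matrix form,
  Gamma_p phi = r_p,   with   (Gamma_p)_{ij} = gamma(|i - j|),
                       (r_p)_i = gamma(i),   i,j = 1..p.
Substitute the sample gammas (Toeplitz matrix and right-hand side of size 1):
  Gamma_p = [[2.1978]]
  r_p     = [0.6593]
With p = 1 this is the single equation gamma(0) phi_1 = gamma(1):
  phi_hat_1 = gamma(1) / gamma(0) = 0.6593 / 2.1978 = 0.3000.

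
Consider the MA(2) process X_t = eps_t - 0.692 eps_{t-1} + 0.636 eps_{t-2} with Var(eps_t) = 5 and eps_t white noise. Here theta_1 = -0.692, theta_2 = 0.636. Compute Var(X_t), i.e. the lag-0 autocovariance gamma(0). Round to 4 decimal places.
\gamma(0) = 9.4168

For an MA(q) process X_t = eps_t + sum_i theta_i eps_{t-i} with
Var(eps_t) = sigma^2, the variance is
  gamma(0) = sigma^2 * (1 + sum_i theta_i^2).
  sum_i theta_i^2 = (-0.692)^2 + (0.636)^2 = 0.478864 + 0.404496 = 0.88336.
  gamma(0) = 5 * (1 + 0.88336) = 5 * 1.88336 = 9.4168.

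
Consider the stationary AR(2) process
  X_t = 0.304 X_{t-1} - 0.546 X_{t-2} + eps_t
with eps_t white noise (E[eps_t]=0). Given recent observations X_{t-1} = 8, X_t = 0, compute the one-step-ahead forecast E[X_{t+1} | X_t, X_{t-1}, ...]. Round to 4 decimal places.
E[X_{t+1} \mid \mathcal F_t] = -4.3680

For an AR(p) model X_t = c + sum_i phi_i X_{t-i} + eps_t, the
one-step-ahead conditional mean is
  E[X_{t+1} | X_t, ...] = c + sum_i phi_i X_{t+1-i}.
Substitute known values:
  E[X_{t+1} | ...] = (0.304) * (0) + (-0.546) * (8)
                   = -4.3680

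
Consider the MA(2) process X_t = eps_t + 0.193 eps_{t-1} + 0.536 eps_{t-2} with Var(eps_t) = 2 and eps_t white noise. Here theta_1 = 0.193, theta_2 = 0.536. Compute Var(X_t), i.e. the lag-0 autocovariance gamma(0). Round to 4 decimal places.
\gamma(0) = 2.6491

For an MA(q) process X_t = eps_t + sum_i theta_i eps_{t-i} with
Var(eps_t) = sigma^2, the variance is
  gamma(0) = sigma^2 * (1 + sum_i theta_i^2).
  sum_i theta_i^2 = (0.193)^2 + (0.536)^2 = 0.037249 + 0.287296 = 0.324545.
  gamma(0) = 2 * (1 + 0.324545) = 2 * 1.324545 = 2.64909, which rounds to 2.6491.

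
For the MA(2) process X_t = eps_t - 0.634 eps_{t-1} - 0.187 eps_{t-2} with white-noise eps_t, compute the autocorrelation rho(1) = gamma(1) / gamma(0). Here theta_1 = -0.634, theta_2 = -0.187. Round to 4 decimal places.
\rho(1) = -0.3587

For an MA(q) process with theta_0 = 1, the autocovariance is
  gamma(k) = sigma^2 * sum_{i=0..q-k} theta_i * theta_{i+k},
and rho(k) = gamma(k) / gamma(0). Sigma^2 cancels.
  numerator   = (1)*(-0.634) + (-0.634)*(-0.187) = -0.515442.
  denominator = (1)^2 + (-0.634)^2 + (-0.187)^2 = 1.436925.
  rho(1) = -0.515442 / 1.436925 = -0.3587.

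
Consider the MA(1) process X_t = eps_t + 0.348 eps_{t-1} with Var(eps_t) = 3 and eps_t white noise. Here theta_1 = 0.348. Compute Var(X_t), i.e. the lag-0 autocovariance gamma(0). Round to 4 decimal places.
\gamma(0) = 3.3633

For an MA(q) process X_t = eps_t + sum_i theta_i eps_{t-i} with
Var(eps_t) = sigma^2, the variance is
  gamma(0) = sigma^2 * (1 + sum_i theta_i^2).
  sum_i theta_i^2 = (0.348)^2 = 0.121104.
  gamma(0) = 3 * (1 + 0.121104) = 3 * 1.121104 = 3.363312, which rounds to 3.3633.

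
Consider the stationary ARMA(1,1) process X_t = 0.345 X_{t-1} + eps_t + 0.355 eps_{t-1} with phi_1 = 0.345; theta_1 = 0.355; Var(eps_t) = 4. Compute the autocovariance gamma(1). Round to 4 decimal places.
\gamma(1) = 3.5676

Multiply the model equation by X_{t-k} and take expectations. With theta_0 = psi_0 = 1 and psi_j the MA(infinity) weights, this gives
  gamma(k) - sum_i phi_i gamma(k-i) = c_k,
  c_k = sigma^2 * sum_{j=k..q} theta_j psi_{j-k}   (c_k = 0 for k > q),
using gamma(-m) = gamma(m).
psi-weights needed (psi_j = theta_j + sum_i phi_i psi_{j-i}):
  psi_1 = theta_1 + phi_1 = 0.355 + (0.345) = 0.7
Right-hand sides:
  c_0 = sigma^2 (1 + theta_1 psi_1) = 4 * (1 + (0.355)(0.7)) = 4 * 1.2485 = 4.994
  c_1 = sigma^2 theta_1 = 4 * (0.355) = 1.42
  c_2 = 0
Equations for k = 0 and k = 1 (AR order 1):
  gamma(0) = phi_1 gamma(1) + c_0
  gamma(1) = phi_1 gamma(0) + c_1
Substituting the second into the first: gamma(0) (1 - phi_1^2) = c_0 + phi_1 c_1, so
  gamma(0) = (c_0 + phi_1 c_1) / (1 - phi_1^2) = (4.994 + (0.345)(1.42)) / (1 - (0.345)^2) = 5.4839 / 0.880975 = 6.224808.
  gamma(1) = phi_1 gamma(0) + c_1 = (0.345)(6.224808) + (1.42) = 3.567559.
Therefore gamma(1) = 3.5676 (to 4 decimal places).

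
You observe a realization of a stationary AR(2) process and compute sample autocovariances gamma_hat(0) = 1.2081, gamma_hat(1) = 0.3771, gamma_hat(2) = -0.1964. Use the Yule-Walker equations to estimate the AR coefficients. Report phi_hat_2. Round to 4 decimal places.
\hat\phi_{2} = -0.2881

The Yule-Walker equations for an AR(p) process read, in matrix form,
  Gamma_p phi = r_p,   with   (Gamma_p)_{ij} = gamma(|i - j|),
                       (r_p)_i = gamma(i),   i,j = 1..p.
Substitute the sample gammas (Toeplitz matrix and right-hand side of size 2):
  Gamma_p = [[1.2081, 0.3771], [0.3771, 1.2081]]
  r_p     = [0.3771, -0.1964]
Written out:
  1.2081 phi_1 + 0.3771 phi_2 = 0.3771
  0.3771 phi_1 + 1.2081 phi_2 = -0.1964
Solve by Cramer's rule:
  det = gamma(0)^2 - gamma(1)^2 = (1.2081)^2 - (0.3771)^2 = 1.45950561 - 0.14220441 = 1.3173012
  phi_hat_1 = [gamma(1) gamma(0) - gamma(1) gamma(2)] / det = [(0.3771)(1.2081) - (0.3771)(-0.1964)] / 1.3173012 = 0.52963695 / 1.3173012 = 0.4021
  phi_hat_2 = [gamma(0) gamma(2) - gamma(1)^2] / det = [(1.2081)(-0.1964) - (0.3771)^2] / 1.3173012 = -0.37947525 / 1.3173012 = -0.2881
So phi_hat = [0.4021, -0.2881].
Therefore phi_hat_2 = -0.2881.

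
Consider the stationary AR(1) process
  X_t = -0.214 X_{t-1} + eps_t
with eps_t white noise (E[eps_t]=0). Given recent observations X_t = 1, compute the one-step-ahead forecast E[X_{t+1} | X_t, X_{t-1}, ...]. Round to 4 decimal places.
E[X_{t+1} \mid \mathcal F_t] = -0.2140

For an AR(p) model X_t = c + sum_i phi_i X_{t-i} + eps_t, the
one-step-ahead conditional mean is
  E[X_{t+1} | X_t, ...] = c + sum_i phi_i X_{t+1-i}.
Substitute known values:
  E[X_{t+1} | ...] = (-0.214) * (1)
                   = -0.2140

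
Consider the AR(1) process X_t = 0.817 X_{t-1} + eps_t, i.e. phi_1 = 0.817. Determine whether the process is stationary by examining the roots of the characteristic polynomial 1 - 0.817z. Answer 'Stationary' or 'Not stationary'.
\text{Stationary}

The AR(p) characteristic polynomial is P(z) = 1 - 0.817z.
Stationarity requires all roots to lie outside the unit circle, i.e. |z| > 1 for every root.
This is linear in z: 1 + (-0.817) z = 0  =>  z = -1/(-0.817) = 1.22399,  |z| = 1.22399.
Moduli of all roots: 1.2240.
All moduli strictly greater than 1? Yes.
Verdict: Stationary.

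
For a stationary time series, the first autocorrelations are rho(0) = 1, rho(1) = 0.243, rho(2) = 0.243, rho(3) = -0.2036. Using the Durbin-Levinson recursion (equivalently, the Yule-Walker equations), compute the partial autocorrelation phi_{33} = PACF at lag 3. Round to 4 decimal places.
\phi_{33} = -0.3300

The PACF at lag k is phi_{kk}, the last component of the solution
to the Yule-Walker system G_k phi = r_k where
  (G_k)_{ij} = rho(|i - j|), (r_k)_i = rho(i), i,j = 1..k.
Equivalently, Durbin-Levinson gives phi_{kk} iteratively:
  phi_{11} = rho(1)
  phi_{kk} = [rho(k) - sum_{j=1..k-1} phi_{k-1,j} rho(k-j)]
            / [1 - sum_{j=1..k-1} phi_{k-1,j} rho(j)],
  phi_{k,j} = phi_{k-1,j} - phi_{kk} phi_{k-1,k-j},  j = 1..k-1.
Step k = 1:
  phi_11 = rho(1) = 0.243.
Step k = 2:
  phi_22 = [rho(2) - phi_11 rho(1)] / [1 - phi_11 rho(1)] = [0.243 - (0.243)(0.243)] / [1 - (0.243)(0.243)]
         = 0.183951 / 0.940951 = 0.195495.
  Update: phi_21 = phi_11 - phi_22 phi_11 = 0.243 - (0.195495)(0.243) = 0.195495.
Step k = 3:
  phi_33 = [rho(3) - phi_21 rho(2) - phi_22 rho(1)] / [1 - phi_21 rho(1) - phi_22 rho(2)]
    numerator   = -0.2036 - (0.195495)(0.243) - (0.195495)(0.243) = -0.29861046
    denominator = 1 - (0.195495)(0.243) - (0.195495)(0.243) = 0.90498954
  phi_33 = -0.29861046 / 0.90498954 = -0.33.
Therefore phi_{33} = -0.3300.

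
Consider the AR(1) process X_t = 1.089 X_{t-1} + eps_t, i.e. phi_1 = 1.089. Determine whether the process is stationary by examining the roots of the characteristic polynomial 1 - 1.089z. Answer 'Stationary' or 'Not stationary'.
\text{Not stationary}

The AR(p) characteristic polynomial is P(z) = 1 - 1.089z.
Stationarity requires all roots to lie outside the unit circle, i.e. |z| > 1 for every root.
This is linear in z: 1 + (-1.089) z = 0  =>  z = -1/(-1.089) = 0.918274,  |z| = 0.918274.
Moduli of all roots: 0.9183.
All moduli strictly greater than 1? No.
Verdict: Not stationary.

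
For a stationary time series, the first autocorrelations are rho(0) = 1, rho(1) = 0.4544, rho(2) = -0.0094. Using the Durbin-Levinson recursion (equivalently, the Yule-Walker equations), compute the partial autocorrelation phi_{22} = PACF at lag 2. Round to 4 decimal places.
\phi_{22} = -0.2721

The PACF at lag k is phi_{kk}, the last component of the solution
to the Yule-Walker system G_k phi = r_k where
  (G_k)_{ij} = rho(|i - j|), (r_k)_i = rho(i), i,j = 1..k.
Equivalently, Durbin-Levinson gives phi_{kk} iteratively:
  phi_{11} = rho(1)
  phi_{kk} = [rho(k) - sum_{j=1..k-1} phi_{k-1,j} rho(k-j)]
            / [1 - sum_{j=1..k-1} phi_{k-1,j} rho(j)],
  phi_{k,j} = phi_{k-1,j} - phi_{kk} phi_{k-1,k-j},  j = 1..k-1.
Step k = 1:
  phi_11 = rho(1) = 0.4544.
Step k = 2:
  phi_22 = [rho(2) - phi_11 rho(1)] / [1 - phi_11 rho(1)] = [-0.0094 - (0.4544)(0.4544)] / [1 - (0.4544)(0.4544)]
         = -0.21587936 / 0.79352064 = -0.2721.
Therefore phi_{22} = -0.2721.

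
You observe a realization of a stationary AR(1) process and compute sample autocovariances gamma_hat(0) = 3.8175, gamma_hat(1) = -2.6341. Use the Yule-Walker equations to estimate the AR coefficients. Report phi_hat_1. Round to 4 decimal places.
\hat\phi_{1} = -0.6900

The Yule-Walker equations for an AR(p) process read, in matrix form,
  Gamma_p phi = r_p,   with   (Gamma_p)_{ij} = gamma(|i - j|),
                       (r_p)_i = gamma(i),   i,j = 1..p.
Substitute the sample gammas (Toeplitz matrix and right-hand side of size 1):
  Gamma_p = [[3.8175]]
  r_p     = [-2.6341]
With p = 1 this is the single equation gamma(0) phi_1 = gamma(1):
  phi_hat_1 = gamma(1) / gamma(0) = -2.6341 / 3.8175 = -0.6900.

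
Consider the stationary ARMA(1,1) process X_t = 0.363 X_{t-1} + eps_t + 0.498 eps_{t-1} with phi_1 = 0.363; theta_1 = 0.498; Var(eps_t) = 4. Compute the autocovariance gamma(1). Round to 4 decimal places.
\gamma(1) = 4.6838

Multiply the model equation by X_{t-k} and take expectations. With theta_0 = psi_0 = 1 and psi_j the MA(infinity) weights, this gives
  gamma(k) - sum_i phi_i gamma(k-i) = c_k,
  c_k = sigma^2 * sum_{j=k..q} theta_j psi_{j-k}   (c_k = 0 for k > q),
using gamma(-m) = gamma(m).
psi-weights needed (psi_j = theta_j + sum_i phi_i psi_{j-i}):
  psi_1 = theta_1 + phi_1 = 0.498 + (0.363) = 0.861
Right-hand sides:
  c_0 = sigma^2 (1 + theta_1 psi_1) = 4 * (1 + (0.498)(0.861)) = 4 * 1.428778 = 5.715112
  c_1 = sigma^2 theta_1 = 4 * (0.498) = 1.992
  c_2 = 0
Equations for k = 0 and k = 1 (AR order 1):
  gamma(0) = phi_1 gamma(1) + c_0
  gamma(1) = phi_1 gamma(0) + c_1
Substituting the second into the first: gamma(0) (1 - phi_1^2) = c_0 + phi_1 c_1, so
  gamma(0) = (c_0 + phi_1 c_1) / (1 - phi_1^2) = (5.715112 + (0.363)(1.992)) / (1 - (0.363)^2) = 6.438208 / 0.868231 = 7.415317.
  gamma(1) = phi_1 gamma(0) + c_1 = (0.363)(7.415317) + (1.992) = 4.68376.
Therefore gamma(1) = 4.6838 (to 4 decimal places).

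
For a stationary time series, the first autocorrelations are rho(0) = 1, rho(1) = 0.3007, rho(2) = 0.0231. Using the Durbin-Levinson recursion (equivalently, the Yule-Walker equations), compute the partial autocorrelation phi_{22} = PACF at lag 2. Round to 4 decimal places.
\phi_{22} = -0.0740

The PACF at lag k is phi_{kk}, the last component of the solution
to the Yule-Walker system G_k phi = r_k where
  (G_k)_{ij} = rho(|i - j|), (r_k)_i = rho(i), i,j = 1..k.
Equivalently, Durbin-Levinson gives phi_{kk} iteratively:
  phi_{11} = rho(1)
  phi_{kk} = [rho(k) - sum_{j=1..k-1} phi_{k-1,j} rho(k-j)]
            / [1 - sum_{j=1..k-1} phi_{k-1,j} rho(j)],
  phi_{k,j} = phi_{k-1,j} - phi_{kk} phi_{k-1,k-j},  j = 1..k-1.
Step k = 1:
  phi_11 = rho(1) = 0.3007.
Step k = 2:
  phi_22 = [rho(2) - phi_11 rho(1)] / [1 - phi_11 rho(1)] = [0.0231 - (0.3007)(0.3007)] / [1 - (0.3007)(0.3007)]
         = -0.06732049 / 0.90957951 = -0.074.
Therefore phi_{22} = -0.0740.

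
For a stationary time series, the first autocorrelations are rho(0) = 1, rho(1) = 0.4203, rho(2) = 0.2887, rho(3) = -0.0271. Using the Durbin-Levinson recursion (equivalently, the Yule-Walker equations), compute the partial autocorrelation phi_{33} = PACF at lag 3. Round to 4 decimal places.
\phi_{33} = -0.2340

The PACF at lag k is phi_{kk}, the last component of the solution
to the Yule-Walker system G_k phi = r_k where
  (G_k)_{ij} = rho(|i - j|), (r_k)_i = rho(i), i,j = 1..k.
Equivalently, Durbin-Levinson gives phi_{kk} iteratively:
  phi_{11} = rho(1)
  phi_{kk} = [rho(k) - sum_{j=1..k-1} phi_{k-1,j} rho(k-j)]
            / [1 - sum_{j=1..k-1} phi_{k-1,j} rho(j)],
  phi_{k,j} = phi_{k-1,j} - phi_{kk} phi_{k-1,k-j},  j = 1..k-1.
Step k = 1:
  phi_11 = rho(1) = 0.4203.
Step k = 2:
  phi_22 = [rho(2) - phi_11 rho(1)] / [1 - phi_11 rho(1)] = [0.2887 - (0.4203)(0.4203)] / [1 - (0.4203)(0.4203)]
         = 0.11204791 / 0.82334791 = 0.136088.
  Update: phi_21 = phi_11 - phi_22 phi_11 = 0.4203 - (0.136088)(0.4203) = 0.363102.
Step k = 3:
  phi_33 = [rho(3) - phi_21 rho(2) - phi_22 rho(1)] / [1 - phi_21 rho(1) - phi_22 rho(2)]
    numerator   = -0.0271 - (0.363102)(0.2887) - (0.136088)(0.4203) = -0.18912545
    denominator = 1 - (0.363102)(0.4203) - (0.136088)(0.2887) = 0.80809952
  phi_33 = -0.18912545 / 0.80809952 = -0.234.
Therefore phi_{33} = -0.2340.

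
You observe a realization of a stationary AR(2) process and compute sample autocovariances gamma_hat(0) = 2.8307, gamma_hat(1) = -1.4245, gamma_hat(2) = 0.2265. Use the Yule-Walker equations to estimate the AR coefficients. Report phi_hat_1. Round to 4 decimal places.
\hat\phi_{1} = -0.6200

The Yule-Walker equations for an AR(p) process read, in matrix form,
  Gamma_p phi = r_p,   with   (Gamma_p)_{ij} = gamma(|i - j|),
                       (r_p)_i = gamma(i),   i,j = 1..p.
Substitute the sample gammas (Toeplitz matrix and right-hand side of size 2):
  Gamma_p = [[2.8307, -1.4245], [-1.4245, 2.8307]]
  r_p     = [-1.4245, 0.2265]
Written out:
  2.8307 phi_1 - 1.4245 phi_2 = -1.4245
  -1.4245 phi_1 + 2.8307 phi_2 = 0.2265
Solve by Cramer's rule:
  det = gamma(0)^2 - gamma(1)^2 = (2.8307)^2 - (-1.4245)^2 = 8.01286249 - 2.02920025 = 5.98366224
  phi_hat_1 = [gamma(1) gamma(0) - gamma(1) gamma(2)] / det = [(-1.4245)(2.8307) - (-1.4245)(0.2265)] / 5.98366224 = -3.7096829 / 5.98366224 = -0.62
  phi_hat_2 = [gamma(0) gamma(2) - gamma(1)^2] / det = [(2.8307)(0.2265) - (-1.4245)^2] / 5.98366224 = -1.3880467 / 5.98366224 = -0.232
So phi_hat = [-0.6200, -0.2320].
Therefore phi_hat_1 = -0.6200.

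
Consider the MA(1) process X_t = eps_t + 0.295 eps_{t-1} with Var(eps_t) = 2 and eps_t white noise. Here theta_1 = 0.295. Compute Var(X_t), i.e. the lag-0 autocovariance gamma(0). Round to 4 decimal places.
\gamma(0) = 2.1741

For an MA(q) process X_t = eps_t + sum_i theta_i eps_{t-i} with
Var(eps_t) = sigma^2, the variance is
  gamma(0) = sigma^2 * (1 + sum_i theta_i^2).
  sum_i theta_i^2 = (0.295)^2 = 0.087025.
  gamma(0) = 2 * (1 + 0.087025) = 2 * 1.087025 = 2.17405, which rounds to 2.1741.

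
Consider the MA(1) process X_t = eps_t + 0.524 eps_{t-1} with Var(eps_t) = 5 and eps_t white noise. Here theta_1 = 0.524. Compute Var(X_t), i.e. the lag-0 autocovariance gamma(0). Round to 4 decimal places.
\gamma(0) = 6.3729

For an MA(q) process X_t = eps_t + sum_i theta_i eps_{t-i} with
Var(eps_t) = sigma^2, the variance is
  gamma(0) = sigma^2 * (1 + sum_i theta_i^2).
  sum_i theta_i^2 = (0.524)^2 = 0.274576.
  gamma(0) = 5 * (1 + 0.274576) = 5 * 1.274576 = 6.37288, which rounds to 6.3729.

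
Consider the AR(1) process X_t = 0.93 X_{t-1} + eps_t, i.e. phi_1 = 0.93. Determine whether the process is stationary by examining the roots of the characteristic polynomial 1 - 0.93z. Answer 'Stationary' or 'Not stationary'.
\text{Stationary}

The AR(p) characteristic polynomial is P(z) = 1 - 0.93z.
Stationarity requires all roots to lie outside the unit circle, i.e. |z| > 1 for every root.
This is linear in z: 1 + (-0.93) z = 0  =>  z = -1/(-0.93) = 1.075269,  |z| = 1.075269.
Moduli of all roots: 1.0753.
All moduli strictly greater than 1? Yes.
Verdict: Stationary.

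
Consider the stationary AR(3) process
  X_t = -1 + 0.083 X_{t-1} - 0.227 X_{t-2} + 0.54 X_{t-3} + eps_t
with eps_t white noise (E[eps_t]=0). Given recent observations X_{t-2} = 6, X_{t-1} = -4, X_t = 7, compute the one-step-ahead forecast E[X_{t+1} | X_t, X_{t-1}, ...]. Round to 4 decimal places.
E[X_{t+1} \mid \mathcal F_t] = 3.7290

For an AR(p) model X_t = c + sum_i phi_i X_{t-i} + eps_t, the
one-step-ahead conditional mean is
  E[X_{t+1} | X_t, ...] = c + sum_i phi_i X_{t+1-i}.
Substitute known values:
  E[X_{t+1} | ...] = -1 + (0.083) * (7) + (-0.227) * (-4) + (0.54) * (6)
                   = 3.7290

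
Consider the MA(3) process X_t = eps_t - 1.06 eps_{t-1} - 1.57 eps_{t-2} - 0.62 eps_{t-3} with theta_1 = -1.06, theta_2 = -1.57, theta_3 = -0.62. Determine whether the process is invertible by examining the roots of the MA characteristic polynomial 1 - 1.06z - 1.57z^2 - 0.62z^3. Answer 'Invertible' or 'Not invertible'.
\text{Not invertible}

The MA(q) characteristic polynomial is P(z) = 1 - 1.06z - 1.57z^2 - 0.62z^3.
Invertibility requires all roots to lie outside the unit circle, i.e. |z| > 1 for every root.
Degree 3: look for a simple real root z0 first, then factor out (1 - z/z0) and solve the remaining quadratic.
Testing z0 = 0.5: P(0.5) = 1 + (-1.06)(0.5) + (-1.57)(0.5)^2 + (-0.62)(0.5)^3
  = 1 + (-0.53) + (-0.3925) + (-0.0775) = 0.  So z_0 = 0.5 is a root, |z_0| = 0.5.
Divide out the factor (1 - 2 z) = (1 - z/z0) (since 1/z0 = 2):
  P(z) = (1 - 2 z)(1 + (0.94) z + (0.31) z^2)
  [check: z-coef 0.94 - (2) = -1.06; z^2-coef 0.31 - (2)(0.94) = -1.57; z^3-coef -(2)(0.31) = -0.62.]
Remaining roots from the quadratic factor 1 + (0.94) z + (0.31) z^2:
  Set 1 + (0.94) z + (0.31) z^2 = 0, i.e. a z^2 + b z + c = 0 with a = 0.31, b = 0.94, c = 1.
  Discriminant D = b^2 - 4ac = (0.94)^2 - 4*(0.31)*1 = 0.8836 - (1.24) = -0.3564.
  D < 0, so the roots are the complex-conjugate pair z = (-b +/- i sqrt(-D)) / (2a) = -1.5161 +/- 0.9629i.
  For a conjugate pair |z|^2 = z * conj(z) = (product of roots) = c/a = 1/(0.31) = 3.225806, so |z| = sqrt(3.225806) = 1.7961 for both roots.
Moduli of all roots: 0.5000, 1.7961, 1.7961.
All moduli strictly greater than 1? No.
Verdict: Not invertible.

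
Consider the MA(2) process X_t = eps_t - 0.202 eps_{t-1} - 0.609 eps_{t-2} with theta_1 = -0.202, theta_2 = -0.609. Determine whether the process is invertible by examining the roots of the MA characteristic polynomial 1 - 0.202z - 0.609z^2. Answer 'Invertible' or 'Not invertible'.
\text{Invertible}

The MA(q) characteristic polynomial is P(z) = 1 - 0.202z - 0.609z^2.
Invertibility requires all roots to lie outside the unit circle, i.e. |z| > 1 for every root.
Set 1 + (-0.202) z + (-0.609) z^2 = 0, i.e. a z^2 + b z + c = 0 with a = -0.609, b = -0.202, c = 1.
Discriminant D = b^2 - 4ac = (-0.202)^2 - 4*(-0.609)*1 = 0.040804 - (-2.436) = 2.476804.
D >= 0, so the roots are real: z = (-b +/- sqrt(D)) / (2a) = (0.202 +/- 1.573787) / (-1.218).
  z_1 = (0.202 + 1.573787) / (-1.218) = -1.458,   |z_1| = 1.458.
  z_2 = (0.202 - 1.573787) / (-1.218) = 1.1263,   |z_2| = 1.1263.
Moduli of all roots: 1.4580, 1.1263.
All moduli strictly greater than 1? Yes.
Verdict: Invertible.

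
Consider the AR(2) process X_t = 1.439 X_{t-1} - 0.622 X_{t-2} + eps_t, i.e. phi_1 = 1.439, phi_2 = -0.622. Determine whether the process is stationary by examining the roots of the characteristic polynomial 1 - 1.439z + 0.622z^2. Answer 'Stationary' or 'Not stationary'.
\text{Stationary}

The AR(p) characteristic polynomial is P(z) = 1 - 1.439z + 0.622z^2.
Stationarity requires all roots to lie outside the unit circle, i.e. |z| > 1 for every root.
Set 1 + (-1.439) z + (0.622) z^2 = 0, i.e. a z^2 + b z + c = 0 with a = 0.622, b = -1.439, c = 1.
Discriminant D = b^2 - 4ac = (-1.439)^2 - 4*(0.622)*1 = 2.070721 - (2.488) = -0.417279.
D < 0, so the roots are the complex-conjugate pair z = (-b +/- i sqrt(-D)) / (2a) = 1.1568 +/- 0.5193i.
For a conjugate pair |z|^2 = z * conj(z) = (product of roots) = c/a = 1/(0.622) = 1.607717, so |z| = sqrt(1.607717) = 1.268 for both roots.
Moduli of all roots: 1.2680, 1.2680.
All moduli strictly greater than 1? Yes.
Verdict: Stationary.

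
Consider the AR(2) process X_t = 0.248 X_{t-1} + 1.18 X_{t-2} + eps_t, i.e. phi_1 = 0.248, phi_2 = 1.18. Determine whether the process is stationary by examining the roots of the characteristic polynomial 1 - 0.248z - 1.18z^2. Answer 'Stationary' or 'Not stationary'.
\text{Not stationary}

The AR(p) characteristic polynomial is P(z) = 1 - 0.248z - 1.18z^2.
Stationarity requires all roots to lie outside the unit circle, i.e. |z| > 1 for every root.
Set 1 + (-0.248) z + (-1.18) z^2 = 0, i.e. a z^2 + b z + c = 0 with a = -1.18, b = -0.248, c = 1.
Discriminant D = b^2 - 4ac = (-0.248)^2 - 4*(-1.18)*1 = 0.061504 - (-4.72) = 4.781504.
D >= 0, so the roots are real: z = (-b +/- sqrt(D)) / (2a) = (0.248 +/- 2.186665) / (-2.36).
  z_1 = (0.248 + 2.186665) / (-2.36) = -1.0316,   |z_1| = 1.0316.
  z_2 = (0.248 - 2.186665) / (-2.36) = 0.8215,   |z_2| = 0.8215.
Moduli of all roots: 1.0316, 0.8215.
All moduli strictly greater than 1? No.
Verdict: Not stationary.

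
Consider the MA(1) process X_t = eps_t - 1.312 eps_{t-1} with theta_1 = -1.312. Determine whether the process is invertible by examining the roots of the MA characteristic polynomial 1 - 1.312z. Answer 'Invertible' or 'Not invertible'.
\text{Not invertible}

The MA(q) characteristic polynomial is P(z) = 1 - 1.312z.
Invertibility requires all roots to lie outside the unit circle, i.e. |z| > 1 for every root.
This is linear in z: 1 + (-1.312) z = 0  =>  z = -1/(-1.312) = 0.762195,  |z| = 0.762195.
Moduli of all roots: 0.7622.
All moduli strictly greater than 1? No.
Verdict: Not invertible.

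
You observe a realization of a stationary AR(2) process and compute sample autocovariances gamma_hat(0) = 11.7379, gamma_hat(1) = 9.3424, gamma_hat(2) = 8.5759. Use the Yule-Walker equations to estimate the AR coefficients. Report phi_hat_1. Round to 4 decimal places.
\hat\phi_{1} = 0.5850

The Yule-Walker equations for an AR(p) process read, in matrix form,
  Gamma_p phi = r_p,   with   (Gamma_p)_{ij} = gamma(|i - j|),
                       (r_p)_i = gamma(i),   i,j = 1..p.
Substitute the sample gammas (Toeplitz matrix and right-hand side of size 2):
  Gamma_p = [[11.7379, 9.3424], [9.3424, 11.7379]]
  r_p     = [9.3424, 8.5759]
Written out:
  11.7379 phi_1 + 9.3424 phi_2 = 9.3424
  9.3424 phi_1 + 11.7379 phi_2 = 8.5759
Solve by Cramer's rule:
  det = gamma(0)^2 - gamma(1)^2 = (11.7379)^2 - (9.3424)^2 = 137.77829641 - 87.28043776 = 50.49785865
  phi_hat_1 = [gamma(1) gamma(0) - gamma(1) gamma(2)] / det = [(9.3424)(11.7379) - (9.3424)(8.5759)] / 50.49785865 = 29.5406688 / 50.49785865 = 0.585
  phi_hat_2 = [gamma(0) gamma(2) - gamma(1)^2] / det = [(11.7379)(8.5759) - (9.3424)^2] / 50.49785865 = 13.38261885 / 50.49785865 = 0.265
So phi_hat = [0.5850, 0.2650].
Therefore phi_hat_1 = 0.5850.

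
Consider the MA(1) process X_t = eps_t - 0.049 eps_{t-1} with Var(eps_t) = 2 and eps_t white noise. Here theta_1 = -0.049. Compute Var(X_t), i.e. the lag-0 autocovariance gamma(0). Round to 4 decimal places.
\gamma(0) = 2.0048

For an MA(q) process X_t = eps_t + sum_i theta_i eps_{t-i} with
Var(eps_t) = sigma^2, the variance is
  gamma(0) = sigma^2 * (1 + sum_i theta_i^2).
  sum_i theta_i^2 = (-0.049)^2 = 0.002401.
  gamma(0) = 2 * (1 + 0.002401) = 2 * 1.002401 = 2.004802, which rounds to 2.0048.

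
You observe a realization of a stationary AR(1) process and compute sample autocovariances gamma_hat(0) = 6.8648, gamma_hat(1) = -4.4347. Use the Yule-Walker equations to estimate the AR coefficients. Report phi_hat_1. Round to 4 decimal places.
\hat\phi_{1} = -0.6460

The Yule-Walker equations for an AR(p) process read, in matrix form,
  Gamma_p phi = r_p,   with   (Gamma_p)_{ij} = gamma(|i - j|),
                       (r_p)_i = gamma(i),   i,j = 1..p.
Substitute the sample gammas (Toeplitz matrix and right-hand side of size 1):
  Gamma_p = [[6.8648]]
  r_p     = [-4.4347]
With p = 1 this is the single equation gamma(0) phi_1 = gamma(1):
  phi_hat_1 = gamma(1) / gamma(0) = -4.4347 / 6.8648 = -0.6460.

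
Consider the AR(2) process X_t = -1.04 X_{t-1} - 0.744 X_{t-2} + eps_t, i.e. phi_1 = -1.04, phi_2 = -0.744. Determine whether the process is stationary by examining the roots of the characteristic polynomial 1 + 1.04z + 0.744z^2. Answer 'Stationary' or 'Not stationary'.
\text{Stationary}

The AR(p) characteristic polynomial is P(z) = 1 + 1.04z + 0.744z^2.
Stationarity requires all roots to lie outside the unit circle, i.e. |z| > 1 for every root.
Set 1 + (1.04) z + (0.744) z^2 = 0, i.e. a z^2 + b z + c = 0 with a = 0.744, b = 1.04, c = 1.
Discriminant D = b^2 - 4ac = (1.04)^2 - 4*(0.744)*1 = 1.0816 - (2.976) = -1.8944.
D < 0, so the roots are the complex-conjugate pair z = (-b +/- i sqrt(-D)) / (2a) = -0.6989 +/- 0.925i.
For a conjugate pair |z|^2 = z * conj(z) = (product of roots) = c/a = 1/(0.744) = 1.344086, so |z| = sqrt(1.344086) = 1.1593 for both roots.
Moduli of all roots: 1.1593, 1.1593.
All moduli strictly greater than 1? Yes.
Verdict: Stationary.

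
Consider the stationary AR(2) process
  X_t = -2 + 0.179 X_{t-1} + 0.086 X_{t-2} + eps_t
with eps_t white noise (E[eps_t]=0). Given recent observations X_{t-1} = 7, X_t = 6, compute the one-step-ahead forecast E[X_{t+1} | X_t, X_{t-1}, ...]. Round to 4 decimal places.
E[X_{t+1} \mid \mathcal F_t] = -0.3240

For an AR(p) model X_t = c + sum_i phi_i X_{t-i} + eps_t, the
one-step-ahead conditional mean is
  E[X_{t+1} | X_t, ...] = c + sum_i phi_i X_{t+1-i}.
Substitute known values:
  E[X_{t+1} | ...] = -2 + (0.179) * (6) + (0.086) * (7)
                   = -0.3240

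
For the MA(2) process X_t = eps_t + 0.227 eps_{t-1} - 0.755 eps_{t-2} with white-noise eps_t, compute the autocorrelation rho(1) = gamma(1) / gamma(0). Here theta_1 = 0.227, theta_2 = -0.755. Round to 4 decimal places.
\rho(1) = 0.0343

For an MA(q) process with theta_0 = 1, the autocovariance is
  gamma(k) = sigma^2 * sum_{i=0..q-k} theta_i * theta_{i+k},
and rho(k) = gamma(k) / gamma(0). Sigma^2 cancels.
  numerator   = (1)*(0.227) + (0.227)*(-0.755) = 0.055615.
  denominator = (1)^2 + (0.227)^2 + (-0.755)^2 = 1.621554.
  rho(1) = 0.055615 / 1.621554 = 0.0343.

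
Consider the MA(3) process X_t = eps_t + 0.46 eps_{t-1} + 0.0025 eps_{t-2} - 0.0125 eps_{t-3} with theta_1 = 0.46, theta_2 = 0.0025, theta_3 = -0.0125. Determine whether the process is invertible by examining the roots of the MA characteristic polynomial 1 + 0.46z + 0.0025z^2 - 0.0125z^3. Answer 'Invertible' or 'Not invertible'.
\text{Invertible}

The MA(q) characteristic polynomial is P(z) = 1 + 0.46z + 0.0025z^2 - 0.0125z^3.
Invertibility requires all roots to lie outside the unit circle, i.e. |z| > 1 for every root.
Degree 3: look for a simple real root z0 first, then factor out (1 - z/z0) and solve the remaining quadratic.
Testing z0 = -4: P(-4) = 1 + (0.46)(-4) + (0.0025)(-4)^2 + (-0.0125)(-4)^3
  = 1 + (-1.84) + (0.04) + (0.8) = 0.  So z_0 = -4 is a root, |z_0| = 4.
Divide out the factor (1 + 0.25 z) = (1 - z/z0) (since 1/z0 = -0.25):
  P(z) = (1 + 0.25 z)(1 + (0.21) z + (-0.05) z^2)
  [check: z-coef 0.21 - (-0.25) = 0.46; z^2-coef -0.05 - (-0.25)(0.21) = 0.0025; z^3-coef -(-0.25)(-0.05) = -0.0125.]
Remaining roots from the quadratic factor 1 + (0.21) z + (-0.05) z^2:
  Set 1 + (0.21) z + (-0.05) z^2 = 0, i.e. a z^2 + b z + c = 0 with a = -0.05, b = 0.21, c = 1.
  Discriminant D = b^2 - 4ac = (0.21)^2 - 4*(-0.05)*1 = 0.0441 - (-0.2) = 0.2441.
  D >= 0, so the roots are real: z = (-b +/- sqrt(D)) / (2a) = (-0.21 +/- 0.494065) / (-0.1).
    z_1 = (-0.21 + 0.494065) / (-0.1) = -2.8406,   |z_1| = 2.8406.
    z_2 = (-0.21 - 0.494065) / (-0.1) = 7.0406,   |z_2| = 7.0406.
Moduli of all roots: 4.0000, 2.8406, 7.0406.
All moduli strictly greater than 1? Yes.
Verdict: Invertible.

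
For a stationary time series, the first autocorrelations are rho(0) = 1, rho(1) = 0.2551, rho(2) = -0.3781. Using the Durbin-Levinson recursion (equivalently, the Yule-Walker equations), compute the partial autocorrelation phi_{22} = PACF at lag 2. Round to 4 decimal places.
\phi_{22} = -0.4740

The PACF at lag k is phi_{kk}, the last component of the solution
to the Yule-Walker system G_k phi = r_k where
  (G_k)_{ij} = rho(|i - j|), (r_k)_i = rho(i), i,j = 1..k.
Equivalently, Durbin-Levinson gives phi_{kk} iteratively:
  phi_{11} = rho(1)
  phi_{kk} = [rho(k) - sum_{j=1..k-1} phi_{k-1,j} rho(k-j)]
            / [1 - sum_{j=1..k-1} phi_{k-1,j} rho(j)],
  phi_{k,j} = phi_{k-1,j} - phi_{kk} phi_{k-1,k-j},  j = 1..k-1.
Step k = 1:
  phi_11 = rho(1) = 0.2551.
Step k = 2:
  phi_22 = [rho(2) - phi_11 rho(1)] / [1 - phi_11 rho(1)] = [-0.3781 - (0.2551)(0.2551)] / [1 - (0.2551)(0.2551)]
         = -0.44317601 / 0.93492399 = -0.474.
Therefore phi_{22} = -0.4740.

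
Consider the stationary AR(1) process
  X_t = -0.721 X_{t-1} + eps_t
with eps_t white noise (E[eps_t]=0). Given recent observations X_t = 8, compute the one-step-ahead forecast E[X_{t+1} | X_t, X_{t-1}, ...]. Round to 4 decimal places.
E[X_{t+1} \mid \mathcal F_t] = -5.7680

For an AR(p) model X_t = c + sum_i phi_i X_{t-i} + eps_t, the
one-step-ahead conditional mean is
  E[X_{t+1} | X_t, ...] = c + sum_i phi_i X_{t+1-i}.
Substitute known values:
  E[X_{t+1} | ...] = (-0.721) * (8)
                   = -5.7680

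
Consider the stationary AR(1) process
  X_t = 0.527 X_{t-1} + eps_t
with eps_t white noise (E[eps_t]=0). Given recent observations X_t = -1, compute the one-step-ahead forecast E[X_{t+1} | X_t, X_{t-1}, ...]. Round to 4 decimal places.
E[X_{t+1} \mid \mathcal F_t] = -0.5270

For an AR(p) model X_t = c + sum_i phi_i X_{t-i} + eps_t, the
one-step-ahead conditional mean is
  E[X_{t+1} | X_t, ...] = c + sum_i phi_i X_{t+1-i}.
Substitute known values:
  E[X_{t+1} | ...] = (0.527) * (-1)
                   = -0.5270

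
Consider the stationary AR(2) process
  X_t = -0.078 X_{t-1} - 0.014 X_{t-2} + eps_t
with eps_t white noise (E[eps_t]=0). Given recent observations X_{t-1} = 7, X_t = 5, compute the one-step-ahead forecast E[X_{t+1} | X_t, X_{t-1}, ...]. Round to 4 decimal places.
E[X_{t+1} \mid \mathcal F_t] = -0.4880

For an AR(p) model X_t = c + sum_i phi_i X_{t-i} + eps_t, the
one-step-ahead conditional mean is
  E[X_{t+1} | X_t, ...] = c + sum_i phi_i X_{t+1-i}.
Substitute known values:
  E[X_{t+1} | ...] = (-0.078) * (5) + (-0.014) * (7)
                   = -0.4880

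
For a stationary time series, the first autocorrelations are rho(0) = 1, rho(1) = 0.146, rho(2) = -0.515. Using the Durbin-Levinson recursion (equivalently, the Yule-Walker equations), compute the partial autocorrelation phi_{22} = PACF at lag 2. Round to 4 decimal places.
\phi_{22} = -0.5480

The PACF at lag k is phi_{kk}, the last component of the solution
to the Yule-Walker system G_k phi = r_k where
  (G_k)_{ij} = rho(|i - j|), (r_k)_i = rho(i), i,j = 1..k.
Equivalently, Durbin-Levinson gives phi_{kk} iteratively:
  phi_{11} = rho(1)
  phi_{kk} = [rho(k) - sum_{j=1..k-1} phi_{k-1,j} rho(k-j)]
            / [1 - sum_{j=1..k-1} phi_{k-1,j} rho(j)],
  phi_{k,j} = phi_{k-1,j} - phi_{kk} phi_{k-1,k-j},  j = 1..k-1.
Step k = 1:
  phi_11 = rho(1) = 0.146.
Step k = 2:
  phi_22 = [rho(2) - phi_11 rho(1)] / [1 - phi_11 rho(1)] = [-0.515 - (0.146)(0.146)] / [1 - (0.146)(0.146)]
         = -0.536316 / 0.978684 = -0.548.
Therefore phi_{22} = -0.5480.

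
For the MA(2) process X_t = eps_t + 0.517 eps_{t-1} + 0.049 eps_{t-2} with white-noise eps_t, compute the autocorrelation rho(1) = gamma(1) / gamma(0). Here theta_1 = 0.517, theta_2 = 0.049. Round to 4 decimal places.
\rho(1) = 0.4271

For an MA(q) process with theta_0 = 1, the autocovariance is
  gamma(k) = sigma^2 * sum_{i=0..q-k} theta_i * theta_{i+k},
and rho(k) = gamma(k) / gamma(0). Sigma^2 cancels.
  numerator   = (1)*(0.517) + (0.517)*(0.049) = 0.542333.
  denominator = (1)^2 + (0.517)^2 + (0.049)^2 = 1.26969.
  rho(1) = 0.542333 / 1.26969 = 0.4271.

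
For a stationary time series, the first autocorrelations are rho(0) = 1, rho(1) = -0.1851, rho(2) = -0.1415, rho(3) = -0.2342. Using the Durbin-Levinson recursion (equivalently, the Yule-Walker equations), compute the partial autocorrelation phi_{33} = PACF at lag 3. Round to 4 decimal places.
\phi_{33} = -0.3200

The PACF at lag k is phi_{kk}, the last component of the solution
to the Yule-Walker system G_k phi = r_k where
  (G_k)_{ij} = rho(|i - j|), (r_k)_i = rho(i), i,j = 1..k.
Equivalently, Durbin-Levinson gives phi_{kk} iteratively:
  phi_{11} = rho(1)
  phi_{kk} = [rho(k) - sum_{j=1..k-1} phi_{k-1,j} rho(k-j)]
            / [1 - sum_{j=1..k-1} phi_{k-1,j} rho(j)],
  phi_{k,j} = phi_{k-1,j} - phi_{kk} phi_{k-1,k-j},  j = 1..k-1.
Step k = 1:
  phi_11 = rho(1) = -0.1851.
Step k = 2:
  phi_22 = [rho(2) - phi_11 rho(1)] / [1 - phi_11 rho(1)] = [-0.1415 - (-0.1851)(-0.1851)] / [1 - (-0.1851)(-0.1851)]
         = -0.17576201 / 0.96573799 = -0.181998.
  Update: phi_21 = phi_11 - phi_22 phi_11 = -0.1851 - (-0.181998)(-0.1851) = -0.218788.
Step k = 3:
  phi_33 = [rho(3) - phi_21 rho(2) - phi_22 rho(1)] / [1 - phi_21 rho(1) - phi_22 rho(2)]
    numerator   = -0.2342 - (-0.218788)(-0.1415) - (-0.181998)(-0.1851) = -0.29884623
    denominator = 1 - (-0.218788)(-0.1851) - (-0.181998)(-0.1415) = 0.93374972
  phi_33 = -0.29884623 / 0.93374972 = -0.32.
Therefore phi_{33} = -0.3200.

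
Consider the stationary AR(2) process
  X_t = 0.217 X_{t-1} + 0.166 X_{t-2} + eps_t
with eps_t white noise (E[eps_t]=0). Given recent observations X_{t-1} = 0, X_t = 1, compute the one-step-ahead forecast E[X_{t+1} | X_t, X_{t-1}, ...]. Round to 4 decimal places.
E[X_{t+1} \mid \mathcal F_t] = 0.2170

For an AR(p) model X_t = c + sum_i phi_i X_{t-i} + eps_t, the
one-step-ahead conditional mean is
  E[X_{t+1} | X_t, ...] = c + sum_i phi_i X_{t+1-i}.
Substitute known values:
  E[X_{t+1} | ...] = (0.217) * (1) + (0.166) * (0)
                   = 0.2170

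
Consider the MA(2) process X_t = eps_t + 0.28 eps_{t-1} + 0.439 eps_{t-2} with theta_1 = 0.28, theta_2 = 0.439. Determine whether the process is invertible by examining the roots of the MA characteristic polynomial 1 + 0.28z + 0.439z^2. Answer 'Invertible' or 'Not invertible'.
\text{Invertible}

The MA(q) characteristic polynomial is P(z) = 1 + 0.28z + 0.439z^2.
Invertibility requires all roots to lie outside the unit circle, i.e. |z| > 1 for every root.
Set 1 + (0.28) z + (0.439) z^2 = 0, i.e. a z^2 + b z + c = 0 with a = 0.439, b = 0.28, c = 1.
Discriminant D = b^2 - 4ac = (0.28)^2 - 4*(0.439)*1 = 0.0784 - (1.756) = -1.6776.
D < 0, so the roots are the complex-conjugate pair z = (-b +/- i sqrt(-D)) / (2a) = -0.3189 +/- 1.4752i.
For a conjugate pair |z|^2 = z * conj(z) = (product of roots) = c/a = 1/(0.439) = 2.277904, so |z| = sqrt(2.277904) = 1.5093 for both roots.
Moduli of all roots: 1.5093, 1.5093.
All moduli strictly greater than 1? Yes.
Verdict: Invertible.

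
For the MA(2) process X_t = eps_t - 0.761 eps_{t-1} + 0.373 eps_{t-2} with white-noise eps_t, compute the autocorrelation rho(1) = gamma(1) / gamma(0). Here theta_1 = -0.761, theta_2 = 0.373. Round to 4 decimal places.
\rho(1) = -0.6081

For an MA(q) process with theta_0 = 1, the autocovariance is
  gamma(k) = sigma^2 * sum_{i=0..q-k} theta_i * theta_{i+k},
and rho(k) = gamma(k) / gamma(0). Sigma^2 cancels.
  numerator   = (1)*(-0.761) + (-0.761)*(0.373) = -1.044853.
  denominator = (1)^2 + (-0.761)^2 + (0.373)^2 = 1.71825.
  rho(1) = -1.044853 / 1.71825 = -0.6081.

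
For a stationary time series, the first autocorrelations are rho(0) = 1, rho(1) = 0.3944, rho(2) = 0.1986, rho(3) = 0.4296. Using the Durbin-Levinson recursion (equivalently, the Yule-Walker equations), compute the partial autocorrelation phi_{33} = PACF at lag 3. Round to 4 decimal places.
\phi_{33} = 0.3979

The PACF at lag k is phi_{kk}, the last component of the solution
to the Yule-Walker system G_k phi = r_k where
  (G_k)_{ij} = rho(|i - j|), (r_k)_i = rho(i), i,j = 1..k.
Equivalently, Durbin-Levinson gives phi_{kk} iteratively:
  phi_{11} = rho(1)
  phi_{kk} = [rho(k) - sum_{j=1..k-1} phi_{k-1,j} rho(k-j)]
            / [1 - sum_{j=1..k-1} phi_{k-1,j} rho(j)],
  phi_{k,j} = phi_{k-1,j} - phi_{kk} phi_{k-1,k-j},  j = 1..k-1.
Step k = 1:
  phi_11 = rho(1) = 0.3944.
Step k = 2:
  phi_22 = [rho(2) - phi_11 rho(1)] / [1 - phi_11 rho(1)] = [0.1986 - (0.3944)(0.3944)] / [1 - (0.3944)(0.3944)]
         = 0.04304864 / 0.84444864 = 0.050978.
  Update: phi_21 = phi_11 - phi_22 phi_11 = 0.3944 - (0.050978)(0.3944) = 0.374294.
Step k = 3:
  phi_33 = [rho(3) - phi_21 rho(2) - phi_22 rho(1)] / [1 - phi_21 rho(1) - phi_22 rho(2)]
    numerator   = 0.4296 - (0.374294)(0.1986) - (0.050978)(0.3944) = 0.33515931
    denominator = 1 - (0.374294)(0.3944) - (0.050978)(0.1986) = 0.84225409
  phi_33 = 0.33515931 / 0.84225409 = 0.3979.
Therefore phi_{33} = 0.3979.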